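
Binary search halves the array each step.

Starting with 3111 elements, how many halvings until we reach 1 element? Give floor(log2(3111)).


3111 / 2 = 1555
1555 / 2 = 777
777 / 2 = 388
388 / 2 = 194
194 / 2 = 97
97 / 2 = 48
48 / 2 = 24
24 / 2 = 12
12 / 2 = 6
6 / 2 = 3
3 / 2 = 1
Reached 1 after 11 halvings

11


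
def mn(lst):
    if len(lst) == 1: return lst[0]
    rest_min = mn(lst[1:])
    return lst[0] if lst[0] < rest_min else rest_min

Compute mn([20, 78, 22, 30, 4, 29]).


mn([20, 78, 22, 30, 4, 29]): compare 20 with mn([78, 22, 30, 4, 29])
mn([78, 22, 30, 4, 29]): compare 78 with mn([22, 30, 4, 29])
mn([22, 30, 4, 29]): compare 22 with mn([30, 4, 29])
mn([30, 4, 29]): compare 30 with mn([4, 29])
mn([4, 29]): compare 4 with mn([29])
mn([29]) = 29  (base case)
Compare 4 with 29 -> 4
Compare 30 with 4 -> 4
Compare 22 with 4 -> 4
Compare 78 with 4 -> 4
Compare 20 with 4 -> 4

4


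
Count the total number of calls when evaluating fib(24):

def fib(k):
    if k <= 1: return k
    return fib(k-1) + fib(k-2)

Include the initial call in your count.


Let C(n) = total calls for fib(n)
C(0) = 1, C(1) = 1
C(2) = 1 + C(1) + C(0) = 1 + 1 + 1 = 3
C(3) = 1 + C(2) + C(1) = 1 + 3 + 1 = 5
C(4) = 1 + C(3) + C(2) = 1 + 5 + 3 = 9
C(5) = 1 + C(4) + C(3) = 1 + 9 + 5 = 15
C(6) = 1 + C(5) + C(4) = 1 + 15 + 9 = 25
C(7) = 1 + C(6) + C(5) = 1 + 25 + 15 = 41
C(8) = 1 + C(7) + C(6) = 1 + 41 + 25 = 67
C(9) = 1 + C(8) + C(7) = 1 + 67 + 41 = 109
C(10) = 1 + C(9) + C(8) = 1 + 109 + 67 = 177
C(11) = 1 + C(10) + C(9) = 1 + 177 + 109 = 287
C(12) = 1 + C(11) + C(10) = 1 + 287 + 177 = 465
C(13) = 1 + C(12) + C(11) = 1 + 465 + 287 = 753
C(14) = 1 + C(13) + C(12) = 1 + 753 + 465 = 1219
C(15) = 1 + C(14) + C(13) = 1 + 1219 + 753 = 1973
C(16) = 1 + C(15) + C(14) = 1 + 1973 + 1219 = 3193
C(17) = 1 + C(16) + C(15) = 1 + 3193 + 1973 = 5167
C(18) = 1 + C(17) + C(16) = 1 + 5167 + 3193 = 8361
C(19) = 1 + C(18) + C(17) = 1 + 8361 + 5167 = 13529
C(20) = 1 + C(19) + C(18) = 1 + 13529 + 8361 = 21891
C(21) = 1 + C(20) + C(19) = 1 + 21891 + 13529 = 35421
C(22) = 1 + C(21) + C(20) = 1 + 35421 + 21891 = 57313
C(23) = 1 + C(22) + C(21) = 1 + 57313 + 35421 = 92735
C(24) = 1 + C(23) + C(22) = 1 + 92735 + 57313 = 150049

150049


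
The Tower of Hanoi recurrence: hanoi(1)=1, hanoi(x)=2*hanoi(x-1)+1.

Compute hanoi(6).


hanoi(6) = 2 * hanoi(5) + 1
hanoi(5) = 2 * hanoi(4) + 1
hanoi(4) = 2 * hanoi(3) + 1
hanoi(3) = 2 * hanoi(2) + 1
hanoi(2) = 2 * hanoi(1) + 1
hanoi(1) = 1  (base case)
hanoi(2) = 2 * 1 + 1 = 3
hanoi(3) = 2 * 3 + 1 = 7
hanoi(4) = 2 * 7 + 1 = 15
hanoi(5) = 2 * 15 + 1 = 31
hanoi(6) = 2 * 31 + 1 = 63

63


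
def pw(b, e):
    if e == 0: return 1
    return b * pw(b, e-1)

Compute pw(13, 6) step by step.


pw(13, 6)
= 13 * pw(13, 5)
= 13 * 13 * pw(13, 4)
= 13 * 13 * 13 * pw(13, 3)
= 13 * 13 * 13 * 13 * pw(13, 2)
= 13 * 13 * 13 * 13 * 13 * pw(13, 1)
= 13 * 13 * 13 * 13 * 13 * 13 * pw(13, 0)
= 13 * 13 * 13 * 13 * 13 * 13 * 1
= 4826809

4826809


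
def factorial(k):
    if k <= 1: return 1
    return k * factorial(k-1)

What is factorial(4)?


factorial(4)
= 4 * factorial(3)
= 4 * 3 * factorial(2)
= 4 * 3 * 2 * factorial(1)
= 4 * 3 * 2 * 1
= 24

24


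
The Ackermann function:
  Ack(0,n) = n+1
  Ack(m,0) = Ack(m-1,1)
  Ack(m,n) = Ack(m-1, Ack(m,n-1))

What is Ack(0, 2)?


Ack(0, 2) = 3
Result: Ack(0, 2) = 3

3


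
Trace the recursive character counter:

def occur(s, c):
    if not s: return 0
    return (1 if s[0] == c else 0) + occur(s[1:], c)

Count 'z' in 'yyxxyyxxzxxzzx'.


s[0]='y' != 'z' -> 0
s[0]='y' != 'z' -> 0
s[0]='x' != 'z' -> 0
s[0]='x' != 'z' -> 0
s[0]='y' != 'z' -> 0
s[0]='y' != 'z' -> 0
s[0]='x' != 'z' -> 0
s[0]='x' != 'z' -> 0
s[0]='z' == 'z' -> 1
s[0]='x' != 'z' -> 0
s[0]='x' != 'z' -> 0
s[0]='z' == 'z' -> 1
s[0]='z' == 'z' -> 1
s[0]='x' != 'z' -> 0
Sum: 0 + 0 + 0 + 0 + 0 + 0 + 0 + 0 + 1 + 0 + 0 + 1 + 1 + 0 = 3

3


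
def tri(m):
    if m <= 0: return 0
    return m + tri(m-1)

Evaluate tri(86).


tri(86)
= 86 + 85 + 84 + 83 + 82 + 81 + 80 + 79 + 78 + 77 + 76 + 75 + 74 + 73 + 72 + 71 + 70 + 69 + 68 + 67 + 66 + 65 + 64 + 63 + 62 + 61 + 60 + 59 + 58 + 57 + 56 + 55 + 54 + 53 + 52 + 51 + 50 + 49 + 48 + 47 + 46 + 45 + 44 + 43 + 42 + 41 + 40 + 39 + 38 + 37 + 36 + 35 + 34 + 33 + 32 + 31 + 30 + 29 + 28 + 27 + 26 + 25 + 24 + 23 + 22 + 21 + 20 + 19 + 18 + 17 + 16 + 15 + 14 + 13 + 12 + 11 + 10 + 9 + 8 + 7 + 6 + 5 + 4 + 3 + 2 + 1 + tri(0)
= 86 + 85 + 84 + 83 + 82 + 81 + 80 + 79 + 78 + 77 + 76 + 75 + 74 + 73 + 72 + 71 + 70 + 69 + 68 + 67 + 66 + 65 + 64 + 63 + 62 + 61 + 60 + 59 + 58 + 57 + 56 + 55 + 54 + 53 + 52 + 51 + 50 + 49 + 48 + 47 + 46 + 45 + 44 + 43 + 42 + 41 + 40 + 39 + 38 + 37 + 36 + 35 + 34 + 33 + 32 + 31 + 30 + 29 + 28 + 27 + 26 + 25 + 24 + 23 + 22 + 21 + 20 + 19 + 18 + 17 + 16 + 15 + 14 + 13 + 12 + 11 + 10 + 9 + 8 + 7 + 6 + 5 + 4 + 3 + 2 + 1 + 0
= 3741

3741


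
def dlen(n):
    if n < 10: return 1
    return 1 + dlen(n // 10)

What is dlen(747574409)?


dlen(747574409) = 1 + dlen(74757440)
dlen(74757440) = 1 + dlen(7475744)
dlen(7475744) = 1 + dlen(747574)
dlen(747574) = 1 + dlen(74757)
dlen(74757) = 1 + dlen(7475)
dlen(7475) = 1 + dlen(747)
dlen(747) = 1 + dlen(74)
dlen(74) = 1 + dlen(7)
dlen(7) = 1  (base case: 7 < 10)
Unwinding: 1 + 1 + 1 + 1 + 1 + 1 + 1 + 1 + 1 = 9

9


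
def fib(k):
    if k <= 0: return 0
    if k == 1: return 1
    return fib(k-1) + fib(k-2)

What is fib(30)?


Computing fib(30) bottom-up:
fib(0) = 0
fib(1) = 1
fib(2) = fib(1) + fib(0) = 1 + 0 = 1
fib(3) = fib(2) + fib(1) = 1 + 1 = 2
fib(4) = fib(3) + fib(2) = 2 + 1 = 3
fib(5) = fib(4) + fib(3) = 3 + 2 = 5
fib(6) = fib(5) + fib(4) = 5 + 3 = 8
fib(7) = fib(6) + fib(5) = 8 + 5 = 13
fib(8) = fib(7) + fib(6) = 13 + 8 = 21
fib(9) = fib(8) + fib(7) = 21 + 13 = 34
fib(10) = fib(9) + fib(8) = 34 + 21 = 55
fib(11) = fib(10) + fib(9) = 55 + 34 = 89
fib(12) = fib(11) + fib(10) = 89 + 55 = 144
fib(13) = fib(12) + fib(11) = 144 + 89 = 233
fib(14) = fib(13) + fib(12) = 233 + 144 = 377
fib(15) = fib(14) + fib(13) = 377 + 233 = 610
fib(16) = fib(15) + fib(14) = 610 + 377 = 987
fib(17) = fib(16) + fib(15) = 987 + 610 = 1597
fib(18) = fib(17) + fib(16) = 1597 + 987 = 2584
fib(19) = fib(18) + fib(17) = 2584 + 1597 = 4181
fib(20) = fib(19) + fib(18) = 4181 + 2584 = 6765
fib(21) = fib(20) + fib(19) = 6765 + 4181 = 10946
fib(22) = fib(21) + fib(20) = 10946 + 6765 = 17711
fib(23) = fib(22) + fib(21) = 17711 + 10946 = 28657
fib(24) = fib(23) + fib(22) = 28657 + 17711 = 46368
fib(25) = fib(24) + fib(23) = 46368 + 28657 = 75025
fib(26) = fib(25) + fib(24) = 75025 + 46368 = 121393
fib(27) = fib(26) + fib(25) = 121393 + 75025 = 196418
fib(28) = fib(27) + fib(26) = 196418 + 121393 = 317811
fib(29) = fib(28) + fib(27) = 317811 + 196418 = 514229
fib(30) = fib(29) + fib(28) = 514229 + 317811 = 832040

832040


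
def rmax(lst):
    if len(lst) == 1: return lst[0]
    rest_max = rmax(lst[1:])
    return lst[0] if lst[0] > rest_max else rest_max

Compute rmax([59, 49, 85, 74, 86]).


rmax([59, 49, 85, 74, 86]): compare 59 with rmax([49, 85, 74, 86])
rmax([49, 85, 74, 86]): compare 49 with rmax([85, 74, 86])
rmax([85, 74, 86]): compare 85 with rmax([74, 86])
rmax([74, 86]): compare 74 with rmax([86])
rmax([86]) = 86  (base case)
Compare 74 with 86 -> 86
Compare 85 with 86 -> 86
Compare 49 with 86 -> 86
Compare 59 with 86 -> 86

86


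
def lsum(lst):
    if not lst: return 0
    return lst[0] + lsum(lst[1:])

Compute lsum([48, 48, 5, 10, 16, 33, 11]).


lsum([48, 48, 5, 10, 16, 33, 11]) = 48 + lsum([48, 5, 10, 16, 33, 11])
lsum([48, 5, 10, 16, 33, 11]) = 48 + lsum([5, 10, 16, 33, 11])
lsum([5, 10, 16, 33, 11]) = 5 + lsum([10, 16, 33, 11])
lsum([10, 16, 33, 11]) = 10 + lsum([16, 33, 11])
lsum([16, 33, 11]) = 16 + lsum([33, 11])
lsum([33, 11]) = 33 + lsum([11])
lsum([11]) = 11 + lsum([])
lsum([]) = 0  (base case)
Total: 48 + 48 + 5 + 10 + 16 + 33 + 11 + 0 = 171

171


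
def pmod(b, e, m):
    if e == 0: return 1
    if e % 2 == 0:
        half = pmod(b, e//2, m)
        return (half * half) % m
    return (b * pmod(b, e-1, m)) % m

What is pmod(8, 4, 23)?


pmod(8, 4, 23): e is even, compute pmod(8, 2, 23)
  pmod(8, 2, 23): e is even, compute pmod(8, 1, 23)
    pmod(8, 1, 23): e is odd, compute pmod(8, 0, 23)
      pmod(8, 0, 23) = 1
    (8 * 1) % 23 = 8
  half=8, (8*8) % 23 = 18
half=18, (18*18) % 23 = 2

2


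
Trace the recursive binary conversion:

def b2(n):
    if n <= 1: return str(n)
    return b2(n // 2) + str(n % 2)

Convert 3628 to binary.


b2(3628) = b2(1814) + '0'
b2(1814) = b2(907) + '0'
b2(907) = b2(453) + '1'
b2(453) = b2(226) + '1'
b2(226) = b2(113) + '0'
b2(113) = b2(56) + '1'
b2(56) = b2(28) + '0'
b2(28) = b2(14) + '0'
b2(14) = b2(7) + '0'
b2(7) = b2(3) + '1'
b2(3) = b2(1) + '1'
b2(1) = '1'  (base case)
Concatenating: '1' + '1' + '1' + '0' + '0' + '0' + '1' + '0' + '1' + '1' + '0' + '0' = '111000101100'

111000101100


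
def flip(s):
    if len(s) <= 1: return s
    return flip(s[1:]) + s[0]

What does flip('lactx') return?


flip('lactx') = flip('actx') + 'l'
flip('actx') = flip('ctx') + 'a'
flip('ctx') = flip('tx') + 'c'
flip('tx') = flip('x') + 't'
flip('x') = 'x'  (base case)
Concatenating: 'x' + 't' + 'c' + 'a' + 'l' = 'xtcal'

xtcal


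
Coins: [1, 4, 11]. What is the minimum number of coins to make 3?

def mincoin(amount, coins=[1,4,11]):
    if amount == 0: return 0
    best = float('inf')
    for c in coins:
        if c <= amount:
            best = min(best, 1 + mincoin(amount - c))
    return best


Building up with DP:
mincoin(0) = 0
mincoin(1) = min(1+mincoin(0)=1+0=1) = 1
mincoin(2) = min(1+mincoin(1)=1+1=2) = 2
mincoin(3) = min(1+mincoin(2)=1+2=3) = 3

3


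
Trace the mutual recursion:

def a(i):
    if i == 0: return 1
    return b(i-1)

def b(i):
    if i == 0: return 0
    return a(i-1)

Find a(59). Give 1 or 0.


a(59) = b(58)
b(58) = a(57)
a(57) = b(56)
b(56) = a(55)
a(55) = b(54)
b(54) = a(53)
a(53) = b(52)
b(52) = a(51)
a(51) = b(50)
b(50) = a(49)
a(49) = b(48)
b(48) = a(47)
a(47) = b(46)
b(46) = a(45)
a(45) = b(44)
b(44) = a(43)
a(43) = b(42)
b(42) = a(41)
a(41) = b(40)
b(40) = a(39)
a(39) = b(38)
b(38) = a(37)
a(37) = b(36)
b(36) = a(35)
a(35) = b(34)
b(34) = a(33)
a(33) = b(32)
b(32) = a(31)
a(31) = b(30)
b(30) = a(29)
a(29) = b(28)
b(28) = a(27)
a(27) = b(26)
b(26) = a(25)
a(25) = b(24)
b(24) = a(23)
a(23) = b(22)
b(22) = a(21)
a(21) = b(20)
b(20) = a(19)
a(19) = b(18)
b(18) = a(17)
a(17) = b(16)
b(16) = a(15)
a(15) = b(14)
b(14) = a(13)
a(13) = b(12)
b(12) = a(11)
a(11) = b(10)
b(10) = a(9)
a(9) = b(8)
b(8) = a(7)
a(7) = b(6)
b(6) = a(5)
a(5) = b(4)
b(4) = a(3)
a(3) = b(2)
b(2) = a(1)
a(1) = b(0)
b(0) = 0  (base case)
Result: 0

0


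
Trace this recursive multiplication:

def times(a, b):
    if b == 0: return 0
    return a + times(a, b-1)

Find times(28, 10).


times(28, 10) = 28 + times(28, 9)
times(28, 9) = 28 + times(28, 8)
times(28, 8) = 28 + times(28, 7)
times(28, 7) = 28 + times(28, 6)
times(28, 6) = 28 + times(28, 5)
times(28, 5) = 28 + times(28, 4)
times(28, 4) = 28 + times(28, 3)
times(28, 3) = 28 + times(28, 2)
times(28, 2) = 28 + times(28, 1)
times(28, 1) = 28 + times(28, 0)
times(28, 0) = 0  (base case)
Total: 28 + 28 + 28 + 28 + 28 + 28 + 28 + 28 + 28 + 28 + 0 = 280

280


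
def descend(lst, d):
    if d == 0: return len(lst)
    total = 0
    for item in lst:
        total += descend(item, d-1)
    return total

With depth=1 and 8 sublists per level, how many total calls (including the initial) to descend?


At depth 0 (root): 1 call
At depth 1: each of 1 parents calls descend on 8 children = 8 calls
Total: 1 + 8 = 9

9


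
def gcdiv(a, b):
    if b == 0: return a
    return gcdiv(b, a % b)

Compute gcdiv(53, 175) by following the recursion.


gcdiv(53, 175) = gcdiv(175, 53)
gcdiv(175, 53) = gcdiv(53, 16)
gcdiv(53, 16) = gcdiv(16, 5)
gcdiv(16, 5) = gcdiv(5, 1)
gcdiv(5, 1) = gcdiv(1, 0)
gcdiv(1, 0) = 1  (base case)

1


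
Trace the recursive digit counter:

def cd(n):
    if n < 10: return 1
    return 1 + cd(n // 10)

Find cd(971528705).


cd(971528705) = 1 + cd(97152870)
cd(97152870) = 1 + cd(9715287)
cd(9715287) = 1 + cd(971528)
cd(971528) = 1 + cd(97152)
cd(97152) = 1 + cd(9715)
cd(9715) = 1 + cd(971)
cd(971) = 1 + cd(97)
cd(97) = 1 + cd(9)
cd(9) = 1  (base case: 9 < 10)
Unwinding: 1 + 1 + 1 + 1 + 1 + 1 + 1 + 1 + 1 = 9

9


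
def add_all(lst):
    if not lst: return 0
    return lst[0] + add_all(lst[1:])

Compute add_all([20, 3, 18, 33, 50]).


add_all([20, 3, 18, 33, 50]) = 20 + add_all([3, 18, 33, 50])
add_all([3, 18, 33, 50]) = 3 + add_all([18, 33, 50])
add_all([18, 33, 50]) = 18 + add_all([33, 50])
add_all([33, 50]) = 33 + add_all([50])
add_all([50]) = 50 + add_all([])
add_all([]) = 0  (base case)
Total: 20 + 3 + 18 + 33 + 50 + 0 = 124

124


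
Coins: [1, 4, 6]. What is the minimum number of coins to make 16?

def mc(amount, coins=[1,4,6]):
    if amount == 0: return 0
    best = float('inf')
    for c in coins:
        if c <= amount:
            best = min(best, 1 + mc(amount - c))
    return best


Building up with DP:
mc(0) = 0
mc(1) = min(1+mc(0)=1+0=1) = 1
mc(2) = min(1+mc(1)=1+1=2) = 2
mc(3) = min(1+mc(2)=1+2=3) = 3
mc(4) = min(1+mc(3)=1+3=4, 1+mc(0)=1+0=1) = 1
mc(5) = min(1+mc(4)=1+1=2, 1+mc(1)=1+1=2) = 2
mc(6) = min(1+mc(5)=1+2=3, 1+mc(2)=1+2=3, 1+mc(0)=1+0=1) = 1
mc(7) = min(1+mc(6)=1+1=2, 1+mc(3)=1+3=4, 1+mc(1)=1+1=2) = 2
mc(8) = min(1+mc(7)=1+2=3, 1+mc(4)=1+1=2, 1+mc(2)=1+2=3) = 2
mc(9) = min(1+mc(8)=1+2=3, 1+mc(5)=1+2=3, 1+mc(3)=1+3=4) = 3
mc(10) = min(1+mc(9)=1+3=4, 1+mc(6)=1+1=2, 1+mc(4)=1+1=2) = 2
mc(11) = min(1+mc(10)=1+2=3, 1+mc(7)=1+2=3, 1+mc(5)=1+2=3) = 3
mc(12) = min(1+mc(11)=1+3=4, 1+mc(8)=1+2=3, 1+mc(6)=1+1=2) = 2
mc(13) = min(1+mc(12)=1+2=3, 1+mc(9)=1+3=4, 1+mc(7)=1+2=3) = 3
mc(14) = min(1+mc(13)=1+3=4, 1+mc(10)=1+2=3, 1+mc(8)=1+2=3) = 3
mc(15) = min(1+mc(14)=1+3=4, 1+mc(11)=1+3=4, 1+mc(9)=1+3=4) = 4
mc(16) = min(1+mc(15)=1+4=5, 1+mc(12)=1+2=3, 1+mc(10)=1+2=3) = 3

3


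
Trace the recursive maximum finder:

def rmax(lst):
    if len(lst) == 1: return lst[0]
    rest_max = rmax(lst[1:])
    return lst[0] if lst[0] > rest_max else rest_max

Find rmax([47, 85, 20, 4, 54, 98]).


rmax([47, 85, 20, 4, 54, 98]): compare 47 with rmax([85, 20, 4, 54, 98])
rmax([85, 20, 4, 54, 98]): compare 85 with rmax([20, 4, 54, 98])
rmax([20, 4, 54, 98]): compare 20 with rmax([4, 54, 98])
rmax([4, 54, 98]): compare 4 with rmax([54, 98])
rmax([54, 98]): compare 54 with rmax([98])
rmax([98]) = 98  (base case)
Compare 54 with 98 -> 98
Compare 4 with 98 -> 98
Compare 20 with 98 -> 98
Compare 85 with 98 -> 98
Compare 47 with 98 -> 98

98


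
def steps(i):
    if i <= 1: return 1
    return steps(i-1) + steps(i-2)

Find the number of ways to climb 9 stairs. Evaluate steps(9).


Building up from base cases:
steps(0) = 1
steps(1) = 1
steps(2) = steps(1) + steps(0) = 1 + 1 = 2
steps(3) = steps(2) + steps(1) = 2 + 1 = 3
steps(4) = steps(3) + steps(2) = 3 + 2 = 5
steps(5) = steps(4) + steps(3) = 5 + 3 = 8
steps(6) = steps(5) + steps(4) = 8 + 5 = 13
steps(7) = steps(6) + steps(5) = 13 + 8 = 21
steps(8) = steps(7) + steps(6) = 21 + 13 = 34
steps(9) = steps(8) + steps(7) = 34 + 21 = 55

55


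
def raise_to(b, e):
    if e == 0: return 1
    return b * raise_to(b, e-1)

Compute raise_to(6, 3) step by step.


raise_to(6, 3)
= 6 * raise_to(6, 2)
= 6 * 6 * raise_to(6, 1)
= 6 * 6 * 6 * raise_to(6, 0)
= 6 * 6 * 6 * 1
= 216

216


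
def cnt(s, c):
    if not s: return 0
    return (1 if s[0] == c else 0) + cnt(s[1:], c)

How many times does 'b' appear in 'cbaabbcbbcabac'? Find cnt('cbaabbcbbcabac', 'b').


s[0]='c' != 'b' -> 0
s[0]='b' == 'b' -> 1
s[0]='a' != 'b' -> 0
s[0]='a' != 'b' -> 0
s[0]='b' == 'b' -> 1
s[0]='b' == 'b' -> 1
s[0]='c' != 'b' -> 0
s[0]='b' == 'b' -> 1
s[0]='b' == 'b' -> 1
s[0]='c' != 'b' -> 0
s[0]='a' != 'b' -> 0
s[0]='b' == 'b' -> 1
s[0]='a' != 'b' -> 0
s[0]='c' != 'b' -> 0
Sum: 0 + 1 + 0 + 0 + 1 + 1 + 0 + 1 + 1 + 0 + 0 + 1 + 0 + 0 = 6

6


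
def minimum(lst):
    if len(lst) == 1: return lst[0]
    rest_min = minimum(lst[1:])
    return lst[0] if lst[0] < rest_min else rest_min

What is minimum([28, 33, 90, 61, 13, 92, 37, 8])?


minimum([28, 33, 90, 61, 13, 92, 37, 8]): compare 28 with minimum([33, 90, 61, 13, 92, 37, 8])
minimum([33, 90, 61, 13, 92, 37, 8]): compare 33 with minimum([90, 61, 13, 92, 37, 8])
minimum([90, 61, 13, 92, 37, 8]): compare 90 with minimum([61, 13, 92, 37, 8])
minimum([61, 13, 92, 37, 8]): compare 61 with minimum([13, 92, 37, 8])
minimum([13, 92, 37, 8]): compare 13 with minimum([92, 37, 8])
minimum([92, 37, 8]): compare 92 with minimum([37, 8])
minimum([37, 8]): compare 37 with minimum([8])
minimum([8]) = 8  (base case)
Compare 37 with 8 -> 8
Compare 92 with 8 -> 8
Compare 13 with 8 -> 8
Compare 61 with 8 -> 8
Compare 90 with 8 -> 8
Compare 33 with 8 -> 8
Compare 28 with 8 -> 8

8


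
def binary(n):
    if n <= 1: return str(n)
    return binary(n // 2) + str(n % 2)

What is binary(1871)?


binary(1871) = binary(935) + '1'
binary(935) = binary(467) + '1'
binary(467) = binary(233) + '1'
binary(233) = binary(116) + '1'
binary(116) = binary(58) + '0'
binary(58) = binary(29) + '0'
binary(29) = binary(14) + '1'
binary(14) = binary(7) + '0'
binary(7) = binary(3) + '1'
binary(3) = binary(1) + '1'
binary(1) = '1'  (base case)
Concatenating: '1' + '1' + '1' + '0' + '1' + '0' + '0' + '1' + '1' + '1' + '1' = '11101001111'

11101001111


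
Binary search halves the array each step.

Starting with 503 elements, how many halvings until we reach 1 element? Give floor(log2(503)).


503 / 2 = 251
251 / 2 = 125
125 / 2 = 62
62 / 2 = 31
31 / 2 = 15
15 / 2 = 7
7 / 2 = 3
3 / 2 = 1
Reached 1 after 8 halvings

8


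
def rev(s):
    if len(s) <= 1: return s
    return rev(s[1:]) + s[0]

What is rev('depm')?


rev('depm') = rev('epm') + 'd'
rev('epm') = rev('pm') + 'e'
rev('pm') = rev('m') + 'p'
rev('m') = 'm'  (base case)
Concatenating: 'm' + 'p' + 'e' + 'd' = 'mped'

mped


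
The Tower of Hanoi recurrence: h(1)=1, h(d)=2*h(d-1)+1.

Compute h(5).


h(5) = 2 * h(4) + 1
h(4) = 2 * h(3) + 1
h(3) = 2 * h(2) + 1
h(2) = 2 * h(1) + 1
h(1) = 1  (base case)
h(2) = 2 * 1 + 1 = 3
h(3) = 2 * 3 + 1 = 7
h(4) = 2 * 7 + 1 = 15
h(5) = 2 * 15 + 1 = 31

31


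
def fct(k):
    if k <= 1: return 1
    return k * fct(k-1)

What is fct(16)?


fct(16)
= 16 * fct(15)
= 16 * 15 * fct(14)
= 16 * 15 * 14 * fct(13)
= 16 * 15 * 14 * 13 * fct(12)
= 16 * 15 * 14 * 13 * 12 * fct(11)
= 16 * 15 * 14 * 13 * 12 * 11 * fct(10)
= 16 * 15 * 14 * 13 * 12 * 11 * 10 * fct(9)
= 16 * 15 * 14 * 13 * 12 * 11 * 10 * 9 * fct(8)
= 16 * 15 * 14 * 13 * 12 * 11 * 10 * 9 * 8 * fct(7)
= 16 * 15 * 14 * 13 * 12 * 11 * 10 * 9 * 8 * 7 * fct(6)
= 16 * 15 * 14 * 13 * 12 * 11 * 10 * 9 * 8 * 7 * 6 * fct(5)
= 16 * 15 * 14 * 13 * 12 * 11 * 10 * 9 * 8 * 7 * 6 * 5 * fct(4)
= 16 * 15 * 14 * 13 * 12 * 11 * 10 * 9 * 8 * 7 * 6 * 5 * 4 * fct(3)
= 16 * 15 * 14 * 13 * 12 * 11 * 10 * 9 * 8 * 7 * 6 * 5 * 4 * 3 * fct(2)
= 16 * 15 * 14 * 13 * 12 * 11 * 10 * 9 * 8 * 7 * 6 * 5 * 4 * 3 * 2 * fct(1)
= 16 * 15 * 14 * 13 * 12 * 11 * 10 * 9 * 8 * 7 * 6 * 5 * 4 * 3 * 2 * 1
= 20922789888000

20922789888000


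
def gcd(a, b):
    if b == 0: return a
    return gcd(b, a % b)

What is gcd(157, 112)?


gcd(157, 112) = gcd(112, 45)
gcd(112, 45) = gcd(45, 22)
gcd(45, 22) = gcd(22, 1)
gcd(22, 1) = gcd(1, 0)
gcd(1, 0) = 1  (base case)

1


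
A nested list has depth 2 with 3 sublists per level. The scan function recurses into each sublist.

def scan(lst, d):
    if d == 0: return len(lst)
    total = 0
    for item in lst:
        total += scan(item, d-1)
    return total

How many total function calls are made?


At depth 0 (root): 1 call
At depth 1: each of 1 parents calls scan on 3 children = 3 calls
At depth 2: each of 3 parents calls scan on 3 children = 9 calls
Total: 1 + 3 + 9 = 13

13


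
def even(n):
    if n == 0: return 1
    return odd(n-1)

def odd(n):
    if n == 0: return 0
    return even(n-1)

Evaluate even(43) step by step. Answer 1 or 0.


even(43) = odd(42)
odd(42) = even(41)
even(41) = odd(40)
odd(40) = even(39)
even(39) = odd(38)
odd(38) = even(37)
even(37) = odd(36)
odd(36) = even(35)
even(35) = odd(34)
odd(34) = even(33)
even(33) = odd(32)
odd(32) = even(31)
even(31) = odd(30)
odd(30) = even(29)
even(29) = odd(28)
odd(28) = even(27)
even(27) = odd(26)
odd(26) = even(25)
even(25) = odd(24)
odd(24) = even(23)
even(23) = odd(22)
odd(22) = even(21)
even(21) = odd(20)
odd(20) = even(19)
even(19) = odd(18)
odd(18) = even(17)
even(17) = odd(16)
odd(16) = even(15)
even(15) = odd(14)
odd(14) = even(13)
even(13) = odd(12)
odd(12) = even(11)
even(11) = odd(10)
odd(10) = even(9)
even(9) = odd(8)
odd(8) = even(7)
even(7) = odd(6)
odd(6) = even(5)
even(5) = odd(4)
odd(4) = even(3)
even(3) = odd(2)
odd(2) = even(1)
even(1) = odd(0)
odd(0) = 0  (base case)
Result: 0

0


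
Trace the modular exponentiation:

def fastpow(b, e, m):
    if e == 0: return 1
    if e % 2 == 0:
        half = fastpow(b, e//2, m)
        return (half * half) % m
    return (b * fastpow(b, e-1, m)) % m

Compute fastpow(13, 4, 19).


fastpow(13, 4, 19): e is even, compute fastpow(13, 2, 19)
  fastpow(13, 2, 19): e is even, compute fastpow(13, 1, 19)
    fastpow(13, 1, 19): e is odd, compute fastpow(13, 0, 19)
      fastpow(13, 0, 19) = 1
    (13 * 1) % 19 = 13
  half=13, (13*13) % 19 = 17
half=17, (17*17) % 19 = 4

4


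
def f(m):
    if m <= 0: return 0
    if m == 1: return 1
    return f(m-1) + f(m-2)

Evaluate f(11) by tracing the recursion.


Computing f(11) bottom-up:
f(0) = 0
f(1) = 1
f(2) = f(1) + f(0) = 1 + 0 = 1
f(3) = f(2) + f(1) = 1 + 1 = 2
f(4) = f(3) + f(2) = 2 + 1 = 3
f(5) = f(4) + f(3) = 3 + 2 = 5
f(6) = f(5) + f(4) = 5 + 3 = 8
f(7) = f(6) + f(5) = 8 + 5 = 13
f(8) = f(7) + f(6) = 13 + 8 = 21
f(9) = f(8) + f(7) = 21 + 13 = 34
f(10) = f(9) + f(8) = 34 + 21 = 55
f(11) = f(10) + f(9) = 55 + 34 = 89

89


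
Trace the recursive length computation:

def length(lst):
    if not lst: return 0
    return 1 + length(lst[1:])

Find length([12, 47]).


length([12, 47]) = 1 + length([47])
length([47]) = 1 + length([])
length([]) = 0  (base case)
Unwinding: 1 + 1 + 0 = 2

2


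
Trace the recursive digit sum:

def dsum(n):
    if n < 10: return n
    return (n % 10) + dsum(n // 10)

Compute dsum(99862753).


dsum(99862753) = 3 + dsum(9986275)
dsum(9986275) = 5 + dsum(998627)
dsum(998627) = 7 + dsum(99862)
dsum(99862) = 2 + dsum(9986)
dsum(9986) = 6 + dsum(998)
dsum(998) = 8 + dsum(99)
dsum(99) = 9 + dsum(9)
dsum(9) = 9  (base case)
Total: 3 + 5 + 7 + 2 + 6 + 8 + 9 + 9 = 49

49


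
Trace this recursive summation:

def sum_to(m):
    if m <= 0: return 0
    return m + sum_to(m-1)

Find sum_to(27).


sum_to(27)
= 27 + 26 + 25 + 24 + 23 + 22 + 21 + 20 + 19 + 18 + 17 + 16 + 15 + 14 + 13 + 12 + 11 + 10 + 9 + 8 + 7 + 6 + 5 + 4 + 3 + 2 + 1 + sum_to(0)
= 27 + 26 + 25 + 24 + 23 + 22 + 21 + 20 + 19 + 18 + 17 + 16 + 15 + 14 + 13 + 12 + 11 + 10 + 9 + 8 + 7 + 6 + 5 + 4 + 3 + 2 + 1 + 0
= 378

378


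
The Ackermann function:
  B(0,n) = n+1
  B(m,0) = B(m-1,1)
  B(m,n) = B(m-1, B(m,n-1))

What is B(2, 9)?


B(2, 9) = B(1, B(2, 8))
  B(2, 8) = B(1, B(2, 7))
    B(2, 7) = B(1, B(2, 6))
      B(2, 6) = B(1, B(2, 5))
        B(2, 5) = B(1, B(2, 4))
          B(2, 4) = B(1, B(2, 3))
          B(2, 3) = B(1, B(2, 2))
          B(2, 2) = B(1, B(2, 1))
          B(2, 1) = B(1, B(2, 0))
          B(2, 0) = B(1, 1)
          B(1, 1) = B(0, B(1, 0))
          B(1, 0) = B(0, 1)
          B(0, 1) = 2
            = B(0, 2)
          B(0, 2) = 3
            = B(1, 3)
          B(1, 3) = B(0, B(1, 2))
          B(1, 2) = B(0, B(1, 1))
          B(1, 1) = B(0, B(1, 0))
          B(1, 0) = B(0, 1)
          B(0, 1) = 2
            = B(0, 2)
          B(0, 2) = 3
            = B(0, 3)
          B(0, 3) = 4
... (trace truncated)
Result: B(2, 9) = 21

21


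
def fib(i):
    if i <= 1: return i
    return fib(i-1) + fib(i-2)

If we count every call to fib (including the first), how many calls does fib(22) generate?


Let C(n) = total calls for fib(n)
C(0) = 1, C(1) = 1
C(2) = 1 + C(1) + C(0) = 1 + 1 + 1 = 3
C(3) = 1 + C(2) + C(1) = 1 + 3 + 1 = 5
C(4) = 1 + C(3) + C(2) = 1 + 5 + 3 = 9
C(5) = 1 + C(4) + C(3) = 1 + 9 + 5 = 15
C(6) = 1 + C(5) + C(4) = 1 + 15 + 9 = 25
C(7) = 1 + C(6) + C(5) = 1 + 25 + 15 = 41
C(8) = 1 + C(7) + C(6) = 1 + 41 + 25 = 67
C(9) = 1 + C(8) + C(7) = 1 + 67 + 41 = 109
C(10) = 1 + C(9) + C(8) = 1 + 109 + 67 = 177
C(11) = 1 + C(10) + C(9) = 1 + 177 + 109 = 287
C(12) = 1 + C(11) + C(10) = 1 + 287 + 177 = 465
C(13) = 1 + C(12) + C(11) = 1 + 465 + 287 = 753
C(14) = 1 + C(13) + C(12) = 1 + 753 + 465 = 1219
C(15) = 1 + C(14) + C(13) = 1 + 1219 + 753 = 1973
C(16) = 1 + C(15) + C(14) = 1 + 1973 + 1219 = 3193
C(17) = 1 + C(16) + C(15) = 1 + 3193 + 1973 = 5167
C(18) = 1 + C(17) + C(16) = 1 + 5167 + 3193 = 8361
C(19) = 1 + C(18) + C(17) = 1 + 8361 + 5167 = 13529
C(20) = 1 + C(19) + C(18) = 1 + 13529 + 8361 = 21891
C(21) = 1 + C(20) + C(19) = 1 + 21891 + 13529 = 35421
C(22) = 1 + C(21) + C(20) = 1 + 35421 + 21891 = 57313

57313


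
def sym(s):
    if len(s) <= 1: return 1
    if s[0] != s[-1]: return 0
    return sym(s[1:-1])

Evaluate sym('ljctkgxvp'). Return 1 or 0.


sym('ljctkgxvp'): s[0]='l' != s[-1]='p' -> return 0
Result: 0 (not a palindrome)

0


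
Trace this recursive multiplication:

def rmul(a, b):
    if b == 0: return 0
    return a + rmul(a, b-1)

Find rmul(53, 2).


rmul(53, 2) = 53 + rmul(53, 1)
rmul(53, 1) = 53 + rmul(53, 0)
rmul(53, 0) = 0  (base case)
Total: 53 + 53 + 0 = 106

106


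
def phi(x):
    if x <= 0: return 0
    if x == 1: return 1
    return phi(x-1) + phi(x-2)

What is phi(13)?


Computing phi(13) bottom-up:
phi(0) = 0
phi(1) = 1
phi(2) = phi(1) + phi(0) = 1 + 0 = 1
phi(3) = phi(2) + phi(1) = 1 + 1 = 2
phi(4) = phi(3) + phi(2) = 2 + 1 = 3
phi(5) = phi(4) + phi(3) = 3 + 2 = 5
phi(6) = phi(5) + phi(4) = 5 + 3 = 8
phi(7) = phi(6) + phi(5) = 8 + 5 = 13
phi(8) = phi(7) + phi(6) = 13 + 8 = 21
phi(9) = phi(8) + phi(7) = 21 + 13 = 34
phi(10) = phi(9) + phi(8) = 34 + 21 = 55
phi(11) = phi(10) + phi(9) = 55 + 34 = 89
phi(12) = phi(11) + phi(10) = 89 + 55 = 144
phi(13) = phi(12) + phi(11) = 144 + 89 = 233

233


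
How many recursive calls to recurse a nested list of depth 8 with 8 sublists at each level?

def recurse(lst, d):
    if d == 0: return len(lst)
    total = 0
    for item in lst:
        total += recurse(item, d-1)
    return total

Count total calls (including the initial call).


At depth 0 (root): 1 call
At depth 1: each of 1 parents calls recurse on 8 children = 8 calls
At depth 2: each of 8 parents calls recurse on 8 children = 64 calls
At depth 3: each of 64 parents calls recurse on 8 children = 512 calls
At depth 4: each of 512 parents calls recurse on 8 children = 4096 calls
At depth 5: each of 4096 parents calls recurse on 8 children = 32768 calls
At depth 6: each of 32768 parents calls recurse on 8 children = 262144 calls
At depth 7: each of 262144 parents calls recurse on 8 children = 2097152 calls
At depth 8: each of 2097152 parents calls recurse on 8 children = 16777216 calls
Total: 1 + 8 + 64 + 512 + 4096 + 32768 + 262144 + 2097152 + 16777216 = 19173961

19173961


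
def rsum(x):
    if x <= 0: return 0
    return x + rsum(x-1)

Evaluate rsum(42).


rsum(42)
= 42 + 41 + 40 + 39 + 38 + 37 + 36 + 35 + 34 + 33 + 32 + 31 + 30 + 29 + 28 + 27 + 26 + 25 + 24 + 23 + 22 + 21 + 20 + 19 + 18 + 17 + 16 + 15 + 14 + 13 + 12 + 11 + 10 + 9 + 8 + 7 + 6 + 5 + 4 + 3 + 2 + 1 + rsum(0)
= 42 + 41 + 40 + 39 + 38 + 37 + 36 + 35 + 34 + 33 + 32 + 31 + 30 + 29 + 28 + 27 + 26 + 25 + 24 + 23 + 22 + 21 + 20 + 19 + 18 + 17 + 16 + 15 + 14 + 13 + 12 + 11 + 10 + 9 + 8 + 7 + 6 + 5 + 4 + 3 + 2 + 1 + 0
= 903

903


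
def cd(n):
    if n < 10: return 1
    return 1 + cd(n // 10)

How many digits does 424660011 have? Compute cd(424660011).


cd(424660011) = 1 + cd(42466001)
cd(42466001) = 1 + cd(4246600)
cd(4246600) = 1 + cd(424660)
cd(424660) = 1 + cd(42466)
cd(42466) = 1 + cd(4246)
cd(4246) = 1 + cd(424)
cd(424) = 1 + cd(42)
cd(42) = 1 + cd(4)
cd(4) = 1  (base case: 4 < 10)
Unwinding: 1 + 1 + 1 + 1 + 1 + 1 + 1 + 1 + 1 = 9

9


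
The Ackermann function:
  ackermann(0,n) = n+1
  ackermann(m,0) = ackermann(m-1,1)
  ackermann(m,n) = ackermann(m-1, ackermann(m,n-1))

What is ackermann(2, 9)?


ackermann(2, 9) = ackermann(1, ackermann(2, 8))
  ackermann(2, 8) = ackermann(1, ackermann(2, 7))
    ackermann(2, 7) = ackermann(1, ackermann(2, 6))
      ackermann(2, 6) = ackermann(1, ackermann(2, 5))
        ackermann(2, 5) = ackermann(1, ackermann(2, 4))
          ackermann(2, 4) = ackermann(1, ackermann(2, 3))
          ackermann(2, 3) = ackermann(1, ackermann(2, 2))
          ackermann(2, 2) = ackermann(1, ackermann(2, 1))
          ackermann(2, 1) = ackermann(1, ackermann(2, 0))
          ackermann(2, 0) = ackermann(1, 1)
          ackermann(1, 1) = ackermann(0, ackermann(1, 0))
          ackermann(1, 0) = ackermann(0, 1)
          ackermann(0, 1) = 2
            = ackermann(0, 2)
          ackermann(0, 2) = 3
            = ackermann(1, 3)
          ackermann(1, 3) = ackermann(0, ackermann(1, 2))
          ackermann(1, 2) = ackermann(0, ackermann(1, 1))
          ackermann(1, 1) = ackermann(0, ackermann(1, 0))
          ackermann(1, 0) = ackermann(0, 1)
          ackermann(0, 1) = 2
            = ackermann(0, 2)
          ackermann(0, 2) = 3
            = ackermann(0, 3)
          ackermann(0, 3) = 4
... (trace truncated)
Result: ackermann(2, 9) = 21

21


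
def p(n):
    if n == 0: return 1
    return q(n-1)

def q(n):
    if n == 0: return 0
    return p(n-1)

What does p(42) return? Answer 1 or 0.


p(42) = q(41)
q(41) = p(40)
p(40) = q(39)
q(39) = p(38)
p(38) = q(37)
q(37) = p(36)
p(36) = q(35)
q(35) = p(34)
p(34) = q(33)
q(33) = p(32)
p(32) = q(31)
q(31) = p(30)
p(30) = q(29)
q(29) = p(28)
p(28) = q(27)
q(27) = p(26)
p(26) = q(25)
q(25) = p(24)
p(24) = q(23)
q(23) = p(22)
p(22) = q(21)
q(21) = p(20)
p(20) = q(19)
q(19) = p(18)
p(18) = q(17)
q(17) = p(16)
p(16) = q(15)
q(15) = p(14)
p(14) = q(13)
q(13) = p(12)
p(12) = q(11)
q(11) = p(10)
p(10) = q(9)
q(9) = p(8)
p(8) = q(7)
q(7) = p(6)
p(6) = q(5)
q(5) = p(4)
p(4) = q(3)
q(3) = p(2)
p(2) = q(1)
q(1) = p(0)
p(0) = 1  (base case)
Result: 1

1


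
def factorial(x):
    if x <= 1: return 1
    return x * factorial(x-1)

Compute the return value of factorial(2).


factorial(2)
= 2 * factorial(1)
= 2 * 1
= 2

2


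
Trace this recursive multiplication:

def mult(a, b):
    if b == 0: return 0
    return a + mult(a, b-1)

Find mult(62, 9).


mult(62, 9) = 62 + mult(62, 8)
mult(62, 8) = 62 + mult(62, 7)
mult(62, 7) = 62 + mult(62, 6)
mult(62, 6) = 62 + mult(62, 5)
mult(62, 5) = 62 + mult(62, 4)
mult(62, 4) = 62 + mult(62, 3)
mult(62, 3) = 62 + mult(62, 2)
mult(62, 2) = 62 + mult(62, 1)
mult(62, 1) = 62 + mult(62, 0)
mult(62, 0) = 0  (base case)
Total: 62 + 62 + 62 + 62 + 62 + 62 + 62 + 62 + 62 + 0 = 558

558


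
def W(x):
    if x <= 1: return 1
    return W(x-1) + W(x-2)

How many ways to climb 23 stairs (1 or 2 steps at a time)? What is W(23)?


Building up from base cases:
W(0) = 1
W(1) = 1
W(2) = W(1) + W(0) = 1 + 1 = 2
W(3) = W(2) + W(1) = 2 + 1 = 3
W(4) = W(3) + W(2) = 3 + 2 = 5
W(5) = W(4) + W(3) = 5 + 3 = 8
W(6) = W(5) + W(4) = 8 + 5 = 13
W(7) = W(6) + W(5) = 13 + 8 = 21
W(8) = W(7) + W(6) = 21 + 13 = 34
W(9) = W(8) + W(7) = 34 + 21 = 55
W(10) = W(9) + W(8) = 55 + 34 = 89
W(11) = W(10) + W(9) = 89 + 55 = 144
W(12) = W(11) + W(10) = 144 + 89 = 233
W(13) = W(12) + W(11) = 233 + 144 = 377
W(14) = W(13) + W(12) = 377 + 233 = 610
W(15) = W(14) + W(13) = 610 + 377 = 987
W(16) = W(15) + W(14) = 987 + 610 = 1597
W(17) = W(16) + W(15) = 1597 + 987 = 2584
W(18) = W(17) + W(16) = 2584 + 1597 = 4181
W(19) = W(18) + W(17) = 4181 + 2584 = 6765
W(20) = W(19) + W(18) = 6765 + 4181 = 10946
W(21) = W(20) + W(19) = 10946 + 6765 = 17711
W(22) = W(21) + W(20) = 17711 + 10946 = 28657
W(23) = W(22) + W(21) = 28657 + 17711 = 46368

46368


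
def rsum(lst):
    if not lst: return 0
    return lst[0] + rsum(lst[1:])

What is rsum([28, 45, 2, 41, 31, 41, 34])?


rsum([28, 45, 2, 41, 31, 41, 34]) = 28 + rsum([45, 2, 41, 31, 41, 34])
rsum([45, 2, 41, 31, 41, 34]) = 45 + rsum([2, 41, 31, 41, 34])
rsum([2, 41, 31, 41, 34]) = 2 + rsum([41, 31, 41, 34])
rsum([41, 31, 41, 34]) = 41 + rsum([31, 41, 34])
rsum([31, 41, 34]) = 31 + rsum([41, 34])
rsum([41, 34]) = 41 + rsum([34])
rsum([34]) = 34 + rsum([])
rsum([]) = 0  (base case)
Total: 28 + 45 + 2 + 41 + 31 + 41 + 34 + 0 = 222

222


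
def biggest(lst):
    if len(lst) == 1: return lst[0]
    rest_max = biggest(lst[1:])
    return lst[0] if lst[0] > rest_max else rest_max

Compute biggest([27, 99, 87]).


biggest([27, 99, 87]): compare 27 with biggest([99, 87])
biggest([99, 87]): compare 99 with biggest([87])
biggest([87]) = 87  (base case)
Compare 99 with 87 -> 99
Compare 27 with 99 -> 99

99


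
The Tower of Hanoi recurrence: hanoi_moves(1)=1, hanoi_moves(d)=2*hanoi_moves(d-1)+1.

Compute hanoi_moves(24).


hanoi_moves(24) = 2 * hanoi_moves(23) + 1
hanoi_moves(23) = 2 * hanoi_moves(22) + 1
hanoi_moves(22) = 2 * hanoi_moves(21) + 1
hanoi_moves(21) = 2 * hanoi_moves(20) + 1
hanoi_moves(20) = 2 * hanoi_moves(19) + 1
hanoi_moves(19) = 2 * hanoi_moves(18) + 1
hanoi_moves(18) = 2 * hanoi_moves(17) + 1
hanoi_moves(17) = 2 * hanoi_moves(16) + 1
hanoi_moves(16) = 2 * hanoi_moves(15) + 1
hanoi_moves(15) = 2 * hanoi_moves(14) + 1
hanoi_moves(14) = 2 * hanoi_moves(13) + 1
hanoi_moves(13) = 2 * hanoi_moves(12) + 1
hanoi_moves(12) = 2 * hanoi_moves(11) + 1
hanoi_moves(11) = 2 * hanoi_moves(10) + 1
hanoi_moves(10) = 2 * hanoi_moves(9) + 1
hanoi_moves(9) = 2 * hanoi_moves(8) + 1
hanoi_moves(8) = 2 * hanoi_moves(7) + 1
hanoi_moves(7) = 2 * hanoi_moves(6) + 1
hanoi_moves(6) = 2 * hanoi_moves(5) + 1
hanoi_moves(5) = 2 * hanoi_moves(4) + 1
hanoi_moves(4) = 2 * hanoi_moves(3) + 1
hanoi_moves(3) = 2 * hanoi_moves(2) + 1
hanoi_moves(2) = 2 * hanoi_moves(1) + 1
hanoi_moves(1) = 1  (base case)
hanoi_moves(2) = 2 * 1 + 1 = 3
hanoi_moves(3) = 2 * 3 + 1 = 7
hanoi_moves(4) = 2 * 7 + 1 = 15
hanoi_moves(5) = 2 * 15 + 1 = 31
hanoi_moves(6) = 2 * 31 + 1 = 63
hanoi_moves(7) = 2 * 63 + 1 = 127
hanoi_moves(8) = 2 * 127 + 1 = 255
hanoi_moves(9) = 2 * 255 + 1 = 511
hanoi_moves(10) = 2 * 511 + 1 = 1023
hanoi_moves(11) = 2 * 1023 + 1 = 2047
hanoi_moves(12) = 2 * 2047 + 1 = 4095
hanoi_moves(13) = 2 * 4095 + 1 = 8191
hanoi_moves(14) = 2 * 8191 + 1 = 16383
hanoi_moves(15) = 2 * 16383 + 1 = 32767
hanoi_moves(16) = 2 * 32767 + 1 = 65535
hanoi_moves(17) = 2 * 65535 + 1 = 131071
hanoi_moves(18) = 2 * 131071 + 1 = 262143
hanoi_moves(19) = 2 * 262143 + 1 = 524287
hanoi_moves(20) = 2 * 524287 + 1 = 1048575
hanoi_moves(21) = 2 * 1048575 + 1 = 2097151
hanoi_moves(22) = 2 * 2097151 + 1 = 4194303
hanoi_moves(23) = 2 * 4194303 + 1 = 8388607
hanoi_moves(24) = 2 * 8388607 + 1 = 16777215

16777215


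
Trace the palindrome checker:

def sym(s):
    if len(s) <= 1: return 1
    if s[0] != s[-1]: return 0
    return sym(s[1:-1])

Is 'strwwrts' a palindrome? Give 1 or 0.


sym('strwwrts'): s[0]='s' == s[-1]='s' -> check sym('trwwrt')
sym('trwwrt'): s[0]='t' == s[-1]='t' -> check sym('rwwr')
sym('rwwr'): s[0]='r' == s[-1]='r' -> check sym('ww')
sym('ww'): s[0]='w' == s[-1]='w' -> check sym('')
sym(''): len <= 1 -> return 1  (base case)
Result: 1 (palindrome)

1


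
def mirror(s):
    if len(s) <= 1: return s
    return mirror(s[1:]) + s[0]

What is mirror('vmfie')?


mirror('vmfie') = mirror('mfie') + 'v'
mirror('mfie') = mirror('fie') + 'm'
mirror('fie') = mirror('ie') + 'f'
mirror('ie') = mirror('e') + 'i'
mirror('e') = 'e'  (base case)
Concatenating: 'e' + 'i' + 'f' + 'm' + 'v' = 'eifmv'

eifmv


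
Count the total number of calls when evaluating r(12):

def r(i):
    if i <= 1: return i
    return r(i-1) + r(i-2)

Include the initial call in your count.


Let C(n) = total calls for r(n)
C(0) = 1, C(1) = 1
C(2) = 1 + C(1) + C(0) = 1 + 1 + 1 = 3
C(3) = 1 + C(2) + C(1) = 1 + 3 + 1 = 5
C(4) = 1 + C(3) + C(2) = 1 + 5 + 3 = 9
C(5) = 1 + C(4) + C(3) = 1 + 9 + 5 = 15
C(6) = 1 + C(5) + C(4) = 1 + 15 + 9 = 25
C(7) = 1 + C(6) + C(5) = 1 + 25 + 15 = 41
C(8) = 1 + C(7) + C(6) = 1 + 41 + 25 = 67
C(9) = 1 + C(8) + C(7) = 1 + 67 + 41 = 109
C(10) = 1 + C(9) + C(8) = 1 + 109 + 67 = 177
C(11) = 1 + C(10) + C(9) = 1 + 177 + 109 = 287
C(12) = 1 + C(11) + C(10) = 1 + 287 + 177 = 465

465


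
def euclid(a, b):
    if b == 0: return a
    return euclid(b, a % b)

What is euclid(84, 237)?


euclid(84, 237) = euclid(237, 84)
euclid(237, 84) = euclid(84, 69)
euclid(84, 69) = euclid(69, 15)
euclid(69, 15) = euclid(15, 9)
euclid(15, 9) = euclid(9, 6)
euclid(9, 6) = euclid(6, 3)
euclid(6, 3) = euclid(3, 0)
euclid(3, 0) = 3  (base case)

3


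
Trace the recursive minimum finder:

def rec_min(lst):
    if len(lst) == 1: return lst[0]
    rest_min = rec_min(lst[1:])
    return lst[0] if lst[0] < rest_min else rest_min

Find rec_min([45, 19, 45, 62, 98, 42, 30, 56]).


rec_min([45, 19, 45, 62, 98, 42, 30, 56]): compare 45 with rec_min([19, 45, 62, 98, 42, 30, 56])
rec_min([19, 45, 62, 98, 42, 30, 56]): compare 19 with rec_min([45, 62, 98, 42, 30, 56])
rec_min([45, 62, 98, 42, 30, 56]): compare 45 with rec_min([62, 98, 42, 30, 56])
rec_min([62, 98, 42, 30, 56]): compare 62 with rec_min([98, 42, 30, 56])
rec_min([98, 42, 30, 56]): compare 98 with rec_min([42, 30, 56])
rec_min([42, 30, 56]): compare 42 with rec_min([30, 56])
rec_min([30, 56]): compare 30 with rec_min([56])
rec_min([56]) = 56  (base case)
Compare 30 with 56 -> 30
Compare 42 with 30 -> 30
Compare 98 with 30 -> 30
Compare 62 with 30 -> 30
Compare 45 with 30 -> 30
Compare 19 with 30 -> 19
Compare 45 with 19 -> 19

19


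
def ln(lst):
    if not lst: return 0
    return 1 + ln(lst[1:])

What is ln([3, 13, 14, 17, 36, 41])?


ln([3, 13, 14, 17, 36, 41]) = 1 + ln([13, 14, 17, 36, 41])
ln([13, 14, 17, 36, 41]) = 1 + ln([14, 17, 36, 41])
ln([14, 17, 36, 41]) = 1 + ln([17, 36, 41])
ln([17, 36, 41]) = 1 + ln([36, 41])
ln([36, 41]) = 1 + ln([41])
ln([41]) = 1 + ln([])
ln([]) = 0  (base case)
Unwinding: 1 + 1 + 1 + 1 + 1 + 1 + 0 = 6

6


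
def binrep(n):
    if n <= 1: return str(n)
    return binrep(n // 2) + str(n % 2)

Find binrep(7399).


binrep(7399) = binrep(3699) + '1'
binrep(3699) = binrep(1849) + '1'
binrep(1849) = binrep(924) + '1'
binrep(924) = binrep(462) + '0'
binrep(462) = binrep(231) + '0'
binrep(231) = binrep(115) + '1'
binrep(115) = binrep(57) + '1'
binrep(57) = binrep(28) + '1'
binrep(28) = binrep(14) + '0'
binrep(14) = binrep(7) + '0'
binrep(7) = binrep(3) + '1'
binrep(3) = binrep(1) + '1'
binrep(1) = '1'  (base case)
Concatenating: '1' + '1' + '1' + '0' + '0' + '1' + '1' + '1' + '0' + '0' + '1' + '1' + '1' = '1110011100111'

1110011100111


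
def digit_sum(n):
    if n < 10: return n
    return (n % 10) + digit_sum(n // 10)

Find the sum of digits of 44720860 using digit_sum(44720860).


digit_sum(44720860) = 0 + digit_sum(4472086)
digit_sum(4472086) = 6 + digit_sum(447208)
digit_sum(447208) = 8 + digit_sum(44720)
digit_sum(44720) = 0 + digit_sum(4472)
digit_sum(4472) = 2 + digit_sum(447)
digit_sum(447) = 7 + digit_sum(44)
digit_sum(44) = 4 + digit_sum(4)
digit_sum(4) = 4  (base case)
Total: 0 + 6 + 8 + 0 + 2 + 7 + 4 + 4 = 31

31


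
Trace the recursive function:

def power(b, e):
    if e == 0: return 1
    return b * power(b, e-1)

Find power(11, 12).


power(11, 12)
= 11 * power(11, 11)
= 11 * 11 * power(11, 10)
= 11 * 11 * 11 * power(11, 9)
= 11 * 11 * 11 * 11 * power(11, 8)
= 11 * 11 * 11 * 11 * 11 * power(11, 7)
= 11 * 11 * 11 * 11 * 11 * 11 * power(11, 6)
= 11 * 11 * 11 * 11 * 11 * 11 * 11 * power(11, 5)
= 11 * 11 * 11 * 11 * 11 * 11 * 11 * 11 * power(11, 4)
= 11 * 11 * 11 * 11 * 11 * 11 * 11 * 11 * 11 * power(11, 3)
= 11 * 11 * 11 * 11 * 11 * 11 * 11 * 11 * 11 * 11 * power(11, 2)
= 11 * 11 * 11 * 11 * 11 * 11 * 11 * 11 * 11 * 11 * 11 * power(11, 1)
= 11 * 11 * 11 * 11 * 11 * 11 * 11 * 11 * 11 * 11 * 11 * 11 * power(11, 0)
= 11 * 11 * 11 * 11 * 11 * 11 * 11 * 11 * 11 * 11 * 11 * 11 * 1
= 3138428376721

3138428376721


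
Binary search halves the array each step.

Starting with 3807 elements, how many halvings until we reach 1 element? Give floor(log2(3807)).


3807 / 2 = 1903
1903 / 2 = 951
951 / 2 = 475
475 / 2 = 237
237 / 2 = 118
118 / 2 = 59
59 / 2 = 29
29 / 2 = 14
14 / 2 = 7
7 / 2 = 3
3 / 2 = 1
Reached 1 after 11 halvings

11
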